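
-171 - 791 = -962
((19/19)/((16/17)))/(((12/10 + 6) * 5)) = 17/576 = 0.03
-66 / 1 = -66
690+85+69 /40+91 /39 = 93487 /120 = 779.06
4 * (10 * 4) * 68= 10880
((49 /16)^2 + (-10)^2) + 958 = 273249 /256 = 1067.38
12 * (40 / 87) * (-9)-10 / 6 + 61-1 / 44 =36961 / 3828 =9.66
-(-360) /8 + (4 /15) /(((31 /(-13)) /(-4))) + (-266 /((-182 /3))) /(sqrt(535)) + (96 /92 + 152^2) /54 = 57 * sqrt(535) /6955 + 45559271 /96255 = 473.51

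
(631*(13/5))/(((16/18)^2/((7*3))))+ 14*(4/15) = 41863493/960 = 43607.81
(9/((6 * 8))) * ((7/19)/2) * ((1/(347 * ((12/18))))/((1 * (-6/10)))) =-0.00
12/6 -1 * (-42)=44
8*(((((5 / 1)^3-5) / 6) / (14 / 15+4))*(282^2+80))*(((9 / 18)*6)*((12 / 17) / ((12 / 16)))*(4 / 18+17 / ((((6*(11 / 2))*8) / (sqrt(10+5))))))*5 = 5094656000 / 629+955248000*sqrt(15) / 407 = 17189684.80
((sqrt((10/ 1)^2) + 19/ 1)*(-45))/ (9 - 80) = 1305/ 71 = 18.38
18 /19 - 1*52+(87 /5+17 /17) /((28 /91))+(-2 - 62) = -5249 /95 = -55.25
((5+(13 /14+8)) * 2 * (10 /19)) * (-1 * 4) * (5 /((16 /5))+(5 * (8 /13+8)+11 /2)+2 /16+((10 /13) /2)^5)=-22399144125 /7597226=-2948.33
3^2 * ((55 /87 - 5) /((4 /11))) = -3135 /29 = -108.10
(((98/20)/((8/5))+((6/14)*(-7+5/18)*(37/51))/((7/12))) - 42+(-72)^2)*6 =30848.88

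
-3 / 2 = -1.50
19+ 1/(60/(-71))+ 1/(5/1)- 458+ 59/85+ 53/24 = -59443/136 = -437.08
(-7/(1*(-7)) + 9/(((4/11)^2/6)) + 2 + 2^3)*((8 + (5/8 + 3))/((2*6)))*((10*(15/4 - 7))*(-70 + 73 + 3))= -20280975/256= -79222.56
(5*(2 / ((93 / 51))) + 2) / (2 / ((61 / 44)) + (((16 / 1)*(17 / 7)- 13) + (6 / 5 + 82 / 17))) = 8420440 / 37493539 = 0.22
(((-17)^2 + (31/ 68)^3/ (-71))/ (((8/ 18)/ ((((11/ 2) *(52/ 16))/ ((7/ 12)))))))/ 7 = 24910401410037/ 8751271424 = 2846.49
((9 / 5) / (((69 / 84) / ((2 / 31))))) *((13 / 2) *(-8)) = -26208 / 3565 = -7.35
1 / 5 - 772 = -3859 / 5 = -771.80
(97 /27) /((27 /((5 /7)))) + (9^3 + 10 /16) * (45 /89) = 1340724815 /3633336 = 369.01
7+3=10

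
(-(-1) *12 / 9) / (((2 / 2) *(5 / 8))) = 32 / 15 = 2.13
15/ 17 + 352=5999/ 17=352.88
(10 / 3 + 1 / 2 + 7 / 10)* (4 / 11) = 272 / 165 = 1.65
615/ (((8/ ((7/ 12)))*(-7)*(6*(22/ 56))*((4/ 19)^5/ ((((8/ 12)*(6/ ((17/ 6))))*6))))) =-10659606195/ 191488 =-55667.23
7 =7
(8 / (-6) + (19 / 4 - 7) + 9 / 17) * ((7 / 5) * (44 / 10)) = -47971 / 2550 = -18.81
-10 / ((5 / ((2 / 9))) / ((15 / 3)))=-20 / 9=-2.22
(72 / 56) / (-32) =-9 / 224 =-0.04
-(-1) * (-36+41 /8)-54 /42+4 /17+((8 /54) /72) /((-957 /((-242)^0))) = -7067923019 /221388552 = -31.93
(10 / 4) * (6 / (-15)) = -1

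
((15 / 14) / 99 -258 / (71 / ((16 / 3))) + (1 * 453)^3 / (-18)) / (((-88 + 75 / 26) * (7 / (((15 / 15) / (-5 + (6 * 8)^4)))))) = 2202253994330 / 1348696787331201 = 0.00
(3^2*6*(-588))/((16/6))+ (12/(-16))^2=-190503/16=-11906.44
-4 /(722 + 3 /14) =-56 /10111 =-0.01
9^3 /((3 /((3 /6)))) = 243 /2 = 121.50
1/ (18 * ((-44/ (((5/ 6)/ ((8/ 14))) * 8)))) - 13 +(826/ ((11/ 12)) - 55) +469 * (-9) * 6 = -58195187/ 2376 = -24492.92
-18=-18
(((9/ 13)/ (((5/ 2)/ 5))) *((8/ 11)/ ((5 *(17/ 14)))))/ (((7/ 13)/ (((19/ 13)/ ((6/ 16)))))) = 14592/ 12155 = 1.20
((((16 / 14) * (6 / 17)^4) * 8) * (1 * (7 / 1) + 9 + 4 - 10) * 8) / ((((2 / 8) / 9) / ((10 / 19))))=2388787200 / 11108293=215.05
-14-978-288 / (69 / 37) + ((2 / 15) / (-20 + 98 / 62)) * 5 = -45169810 / 39399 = -1146.47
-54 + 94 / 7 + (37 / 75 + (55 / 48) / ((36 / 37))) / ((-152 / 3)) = -622124509 / 15321600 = -40.60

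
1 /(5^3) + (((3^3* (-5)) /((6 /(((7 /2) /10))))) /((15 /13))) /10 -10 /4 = -6349 /2000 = -3.17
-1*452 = -452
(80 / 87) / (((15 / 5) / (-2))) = -160 / 261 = -0.61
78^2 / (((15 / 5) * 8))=507 / 2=253.50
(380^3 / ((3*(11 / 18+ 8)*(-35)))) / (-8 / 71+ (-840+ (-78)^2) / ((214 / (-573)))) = 50023510080 / 11573877497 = 4.32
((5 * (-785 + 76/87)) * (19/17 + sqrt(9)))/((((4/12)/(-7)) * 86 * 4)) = 83568275/84796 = 985.52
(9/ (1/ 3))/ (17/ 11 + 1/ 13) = 3861/ 232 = 16.64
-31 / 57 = -0.54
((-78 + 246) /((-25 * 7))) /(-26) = 12 /325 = 0.04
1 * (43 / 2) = 43 / 2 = 21.50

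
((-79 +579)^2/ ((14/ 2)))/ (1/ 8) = 2000000/ 7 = 285714.29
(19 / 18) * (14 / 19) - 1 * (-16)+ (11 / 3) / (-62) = 9329 / 558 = 16.72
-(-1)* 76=76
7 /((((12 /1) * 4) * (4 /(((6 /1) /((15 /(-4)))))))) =-7 /120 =-0.06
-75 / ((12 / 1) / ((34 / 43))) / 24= -425 / 2064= -0.21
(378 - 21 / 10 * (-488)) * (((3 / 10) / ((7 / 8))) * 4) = 48096 / 25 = 1923.84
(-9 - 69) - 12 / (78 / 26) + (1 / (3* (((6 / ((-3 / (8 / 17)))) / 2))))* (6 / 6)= -1985 / 24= -82.71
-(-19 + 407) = -388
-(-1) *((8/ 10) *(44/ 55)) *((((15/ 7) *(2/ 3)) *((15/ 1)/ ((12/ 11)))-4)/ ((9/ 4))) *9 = 7008/ 175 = 40.05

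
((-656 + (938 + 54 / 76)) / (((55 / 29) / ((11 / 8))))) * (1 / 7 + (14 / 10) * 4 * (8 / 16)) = 32089341 / 53200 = 603.18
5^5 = 3125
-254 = -254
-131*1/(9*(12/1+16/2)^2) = -131/3600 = -0.04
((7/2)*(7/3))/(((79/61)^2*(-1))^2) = 678446209/233700486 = 2.90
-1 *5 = -5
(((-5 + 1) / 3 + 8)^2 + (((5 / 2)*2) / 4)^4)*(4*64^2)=6913600 / 9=768177.78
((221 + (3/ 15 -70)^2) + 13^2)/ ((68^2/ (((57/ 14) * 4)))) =1071201/ 57800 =18.53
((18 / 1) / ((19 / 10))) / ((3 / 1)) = 60 / 19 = 3.16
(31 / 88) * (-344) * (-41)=54653 / 11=4968.45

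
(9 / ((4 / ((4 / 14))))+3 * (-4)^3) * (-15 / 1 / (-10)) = -8037 / 28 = -287.04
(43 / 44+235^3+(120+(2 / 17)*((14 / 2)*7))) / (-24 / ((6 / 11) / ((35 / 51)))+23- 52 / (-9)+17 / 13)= -1135782800451 / 9680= -117332933.93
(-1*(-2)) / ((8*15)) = 1 / 60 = 0.02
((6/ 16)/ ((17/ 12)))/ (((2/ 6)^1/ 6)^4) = 472392/ 17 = 27787.76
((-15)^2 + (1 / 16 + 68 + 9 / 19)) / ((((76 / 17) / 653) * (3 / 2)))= 28583.73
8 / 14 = 4 / 7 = 0.57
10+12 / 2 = 16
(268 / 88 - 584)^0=1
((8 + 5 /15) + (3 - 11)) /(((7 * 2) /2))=0.05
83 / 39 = 2.13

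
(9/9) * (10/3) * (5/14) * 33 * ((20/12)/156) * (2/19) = 1375/31122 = 0.04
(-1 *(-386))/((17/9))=3474/17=204.35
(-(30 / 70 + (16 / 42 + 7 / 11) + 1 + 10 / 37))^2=538936225 / 73051209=7.38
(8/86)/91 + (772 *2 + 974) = 9852938/3913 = 2518.00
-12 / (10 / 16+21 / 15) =-160 / 27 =-5.93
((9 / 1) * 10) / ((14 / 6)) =270 / 7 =38.57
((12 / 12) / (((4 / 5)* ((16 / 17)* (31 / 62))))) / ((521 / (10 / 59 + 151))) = 758115 / 983648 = 0.77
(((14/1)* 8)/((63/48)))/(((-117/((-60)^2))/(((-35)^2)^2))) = -3940102564.10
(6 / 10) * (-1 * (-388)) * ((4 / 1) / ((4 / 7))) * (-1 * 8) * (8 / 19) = -521472 / 95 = -5489.18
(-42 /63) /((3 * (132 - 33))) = -2 /891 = -0.00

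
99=99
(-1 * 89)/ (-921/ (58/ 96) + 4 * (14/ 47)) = 121307/ 2076152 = 0.06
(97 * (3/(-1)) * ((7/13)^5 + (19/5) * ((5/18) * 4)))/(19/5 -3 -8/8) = 6916292545/1113879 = 6209.20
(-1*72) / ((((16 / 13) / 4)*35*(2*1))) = -117 / 35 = -3.34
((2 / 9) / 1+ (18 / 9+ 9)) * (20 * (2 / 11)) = 4040 / 99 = 40.81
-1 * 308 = -308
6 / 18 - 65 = -194 / 3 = -64.67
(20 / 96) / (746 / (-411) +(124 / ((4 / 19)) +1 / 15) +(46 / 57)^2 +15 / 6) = 3709275 / 10511839508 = 0.00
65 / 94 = 0.69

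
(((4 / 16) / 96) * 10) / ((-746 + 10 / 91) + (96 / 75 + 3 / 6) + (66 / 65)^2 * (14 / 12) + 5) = -29575 / 838026528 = -0.00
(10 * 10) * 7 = 700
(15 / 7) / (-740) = -3 / 1036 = -0.00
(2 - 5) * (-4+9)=-15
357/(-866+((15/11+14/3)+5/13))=-153153/368762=-0.42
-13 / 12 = -1.08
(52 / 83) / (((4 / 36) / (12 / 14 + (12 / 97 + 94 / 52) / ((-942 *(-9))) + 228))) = 1290.42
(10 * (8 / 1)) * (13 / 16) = 65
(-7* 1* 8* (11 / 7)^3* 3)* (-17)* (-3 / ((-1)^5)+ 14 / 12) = 46177.55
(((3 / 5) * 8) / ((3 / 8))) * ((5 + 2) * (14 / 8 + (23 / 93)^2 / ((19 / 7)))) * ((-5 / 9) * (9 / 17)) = -7676144 / 164331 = -46.71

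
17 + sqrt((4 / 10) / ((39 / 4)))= 2 * sqrt(390) / 195 + 17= 17.20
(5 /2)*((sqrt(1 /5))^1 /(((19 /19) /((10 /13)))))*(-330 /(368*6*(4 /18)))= -2475*sqrt(5) /9568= -0.58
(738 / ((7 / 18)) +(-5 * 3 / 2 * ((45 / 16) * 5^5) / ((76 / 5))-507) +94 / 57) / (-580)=150373591 / 29621760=5.08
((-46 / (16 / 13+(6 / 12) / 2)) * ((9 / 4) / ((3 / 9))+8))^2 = 1244819524 / 5929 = 209954.38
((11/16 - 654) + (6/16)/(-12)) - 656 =-41899/32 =-1309.34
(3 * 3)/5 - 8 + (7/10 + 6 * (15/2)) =79/2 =39.50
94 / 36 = 47 / 18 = 2.61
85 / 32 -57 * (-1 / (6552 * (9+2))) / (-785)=200375099 / 75435360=2.66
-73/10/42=-73/420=-0.17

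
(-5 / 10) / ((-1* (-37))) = -1 / 74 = -0.01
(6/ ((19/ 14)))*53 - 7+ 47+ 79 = 6713/ 19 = 353.32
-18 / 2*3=-27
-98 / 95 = -1.03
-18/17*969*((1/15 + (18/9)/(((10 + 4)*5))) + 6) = -43776/7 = -6253.71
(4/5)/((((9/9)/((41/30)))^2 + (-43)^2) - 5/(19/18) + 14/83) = 10603748/24454459445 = 0.00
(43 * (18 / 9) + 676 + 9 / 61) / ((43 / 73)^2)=247750539 / 112789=2196.58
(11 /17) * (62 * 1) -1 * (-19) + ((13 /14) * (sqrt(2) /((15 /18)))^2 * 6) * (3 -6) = 32667 /2975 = 10.98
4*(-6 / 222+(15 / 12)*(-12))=-2224 / 37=-60.11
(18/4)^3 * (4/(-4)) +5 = -689/8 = -86.12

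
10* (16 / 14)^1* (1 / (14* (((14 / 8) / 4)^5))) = 41943040 / 823543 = 50.93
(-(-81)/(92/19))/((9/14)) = 26.02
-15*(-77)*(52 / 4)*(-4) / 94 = -30030 / 47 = -638.94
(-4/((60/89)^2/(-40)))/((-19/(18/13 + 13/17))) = -39.82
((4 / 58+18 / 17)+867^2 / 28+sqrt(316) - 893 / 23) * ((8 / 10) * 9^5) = 472392 * sqrt(79) / 5+502591587317487 / 396865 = 1267244155.27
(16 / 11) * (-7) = -112 / 11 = -10.18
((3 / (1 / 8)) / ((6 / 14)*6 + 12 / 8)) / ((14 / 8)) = 64 / 19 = 3.37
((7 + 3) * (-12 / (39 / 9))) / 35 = -0.79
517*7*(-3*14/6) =-25333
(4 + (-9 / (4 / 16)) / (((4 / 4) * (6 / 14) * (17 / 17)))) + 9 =-71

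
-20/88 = -5/22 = -0.23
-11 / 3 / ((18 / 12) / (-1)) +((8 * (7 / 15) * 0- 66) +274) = 1894 / 9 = 210.44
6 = 6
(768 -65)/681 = 703/681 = 1.03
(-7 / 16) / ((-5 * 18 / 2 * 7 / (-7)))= -7 / 720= -0.01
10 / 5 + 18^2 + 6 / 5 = 1636 / 5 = 327.20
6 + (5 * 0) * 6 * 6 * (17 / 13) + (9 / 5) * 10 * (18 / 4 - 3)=33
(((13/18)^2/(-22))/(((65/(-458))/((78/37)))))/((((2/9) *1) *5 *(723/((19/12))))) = 735319/1059339600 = 0.00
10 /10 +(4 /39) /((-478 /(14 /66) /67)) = 306655 /307593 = 1.00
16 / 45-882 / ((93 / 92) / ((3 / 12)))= -303794 / 1395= -217.77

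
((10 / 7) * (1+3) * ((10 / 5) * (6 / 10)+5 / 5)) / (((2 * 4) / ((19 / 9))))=209 / 63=3.32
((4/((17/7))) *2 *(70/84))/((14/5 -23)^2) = 3500/520251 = 0.01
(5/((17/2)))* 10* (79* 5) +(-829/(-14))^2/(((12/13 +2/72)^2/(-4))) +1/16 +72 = -34619427084023/2639277200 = -13117.01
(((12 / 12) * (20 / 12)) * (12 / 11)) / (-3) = -20 / 33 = -0.61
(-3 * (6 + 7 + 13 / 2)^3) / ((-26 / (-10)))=-68445 / 8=-8555.62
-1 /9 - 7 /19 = -82 /171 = -0.48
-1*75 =-75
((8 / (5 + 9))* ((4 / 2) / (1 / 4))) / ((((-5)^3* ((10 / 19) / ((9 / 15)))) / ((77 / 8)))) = -1254 / 3125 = -0.40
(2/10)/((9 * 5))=1/225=0.00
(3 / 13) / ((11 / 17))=51 / 143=0.36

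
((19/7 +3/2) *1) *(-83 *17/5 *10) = -83249/7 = -11892.71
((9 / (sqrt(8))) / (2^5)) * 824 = 81.94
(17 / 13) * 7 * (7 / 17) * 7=26.38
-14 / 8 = -7 / 4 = -1.75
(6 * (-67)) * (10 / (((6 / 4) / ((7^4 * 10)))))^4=-7125140314122454400000000 / 27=-263894085708239051851851.90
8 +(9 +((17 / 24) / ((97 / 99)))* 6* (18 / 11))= 4675 / 194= 24.10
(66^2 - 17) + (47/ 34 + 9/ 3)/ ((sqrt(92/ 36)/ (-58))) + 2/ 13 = 56409/ 13 - 12963*sqrt(23)/ 391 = 4180.16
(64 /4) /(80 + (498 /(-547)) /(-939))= 1369688 /6848523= 0.20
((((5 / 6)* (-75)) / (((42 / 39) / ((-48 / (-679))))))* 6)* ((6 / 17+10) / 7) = -20592000 / 565607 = -36.41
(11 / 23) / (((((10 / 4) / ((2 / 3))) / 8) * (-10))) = -176 / 1725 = -0.10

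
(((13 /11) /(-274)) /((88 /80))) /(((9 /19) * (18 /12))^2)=-93860 /12084633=-0.01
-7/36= -0.19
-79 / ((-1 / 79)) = 6241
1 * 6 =6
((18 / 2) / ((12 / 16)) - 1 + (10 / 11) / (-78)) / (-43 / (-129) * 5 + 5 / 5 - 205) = -4714 / 86801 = -0.05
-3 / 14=-0.21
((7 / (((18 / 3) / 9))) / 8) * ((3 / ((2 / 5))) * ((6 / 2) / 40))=189 / 256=0.74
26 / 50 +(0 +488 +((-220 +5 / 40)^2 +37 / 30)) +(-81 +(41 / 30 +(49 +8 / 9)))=702792353 / 14400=48805.02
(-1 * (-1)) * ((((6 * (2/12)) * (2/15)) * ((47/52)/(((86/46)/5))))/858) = 1081/2877732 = 0.00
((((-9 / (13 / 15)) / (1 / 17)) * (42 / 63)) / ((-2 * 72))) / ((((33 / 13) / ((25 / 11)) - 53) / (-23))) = 48875 / 134896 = 0.36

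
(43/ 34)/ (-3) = -43/ 102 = -0.42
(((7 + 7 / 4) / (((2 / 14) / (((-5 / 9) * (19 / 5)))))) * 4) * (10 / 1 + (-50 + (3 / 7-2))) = 21501.67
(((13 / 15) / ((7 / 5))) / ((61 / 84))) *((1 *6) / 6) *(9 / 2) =234 / 61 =3.84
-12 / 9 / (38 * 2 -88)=1 / 9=0.11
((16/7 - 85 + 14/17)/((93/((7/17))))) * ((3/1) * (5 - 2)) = -29235/8959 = -3.26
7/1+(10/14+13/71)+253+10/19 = 2468624/9443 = 261.42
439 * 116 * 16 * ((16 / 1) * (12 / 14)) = 78219264 / 7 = 11174180.57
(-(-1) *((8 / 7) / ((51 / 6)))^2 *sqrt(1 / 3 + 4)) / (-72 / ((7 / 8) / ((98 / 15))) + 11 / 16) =-20480 *sqrt(39) / 1824772299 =-0.00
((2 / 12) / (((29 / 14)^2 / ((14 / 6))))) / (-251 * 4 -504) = -343 / 5707026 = -0.00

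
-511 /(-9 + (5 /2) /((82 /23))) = 83804 /1361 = 61.58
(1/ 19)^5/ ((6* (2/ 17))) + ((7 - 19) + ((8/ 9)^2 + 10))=-970630349/ 802256076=-1.21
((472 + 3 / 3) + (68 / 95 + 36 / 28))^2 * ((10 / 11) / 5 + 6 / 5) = 36282780864 / 116375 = 311774.70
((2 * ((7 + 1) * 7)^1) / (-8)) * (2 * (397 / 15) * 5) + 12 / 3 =-11104 / 3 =-3701.33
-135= -135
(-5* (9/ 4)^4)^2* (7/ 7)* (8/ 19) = 1076168025/ 155648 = 6914.11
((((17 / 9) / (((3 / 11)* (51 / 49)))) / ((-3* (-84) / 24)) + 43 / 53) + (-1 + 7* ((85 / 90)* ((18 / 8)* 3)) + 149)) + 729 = 95105755 / 103032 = 923.07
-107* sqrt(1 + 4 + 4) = -321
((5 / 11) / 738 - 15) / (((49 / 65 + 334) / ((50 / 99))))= -197868125 / 8743658319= -0.02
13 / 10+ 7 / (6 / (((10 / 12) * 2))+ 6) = 487 / 240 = 2.03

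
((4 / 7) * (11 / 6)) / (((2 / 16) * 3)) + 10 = 12.79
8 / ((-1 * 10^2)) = -2 / 25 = -0.08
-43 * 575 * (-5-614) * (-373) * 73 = -416733718475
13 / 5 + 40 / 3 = 239 / 15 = 15.93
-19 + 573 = 554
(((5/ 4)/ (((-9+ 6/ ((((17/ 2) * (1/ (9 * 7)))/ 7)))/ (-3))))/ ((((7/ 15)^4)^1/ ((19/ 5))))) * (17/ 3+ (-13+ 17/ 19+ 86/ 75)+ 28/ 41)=1029999825/ 224839244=4.58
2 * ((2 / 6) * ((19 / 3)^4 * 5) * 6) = 2606420 / 81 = 32178.02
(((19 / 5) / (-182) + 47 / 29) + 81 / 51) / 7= 1430253 / 3140410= 0.46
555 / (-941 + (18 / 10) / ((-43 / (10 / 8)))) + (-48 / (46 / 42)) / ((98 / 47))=-80443812 / 3722803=-21.61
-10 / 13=-0.77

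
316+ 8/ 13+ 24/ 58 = 119520/ 377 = 317.03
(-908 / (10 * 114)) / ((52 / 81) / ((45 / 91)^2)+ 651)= -2482245 / 2037006853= -0.00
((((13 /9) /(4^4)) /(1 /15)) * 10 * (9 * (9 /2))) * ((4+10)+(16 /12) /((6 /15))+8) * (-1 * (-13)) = 722475 /64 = 11288.67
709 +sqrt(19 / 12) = 710.26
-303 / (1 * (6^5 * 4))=-0.01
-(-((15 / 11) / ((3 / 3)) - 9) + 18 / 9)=-106 / 11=-9.64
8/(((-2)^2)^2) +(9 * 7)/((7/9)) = 163/2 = 81.50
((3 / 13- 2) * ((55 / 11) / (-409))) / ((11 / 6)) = 690 / 58487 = 0.01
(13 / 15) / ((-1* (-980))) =0.00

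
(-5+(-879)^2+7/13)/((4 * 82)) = 10044275/4264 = 2355.60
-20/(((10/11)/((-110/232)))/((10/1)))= 3025/29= 104.31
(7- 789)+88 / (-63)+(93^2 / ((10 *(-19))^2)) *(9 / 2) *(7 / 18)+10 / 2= -7077417391 / 9097200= -777.98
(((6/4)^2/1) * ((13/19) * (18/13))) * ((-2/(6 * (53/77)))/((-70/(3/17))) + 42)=30652911/342380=89.53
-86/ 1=-86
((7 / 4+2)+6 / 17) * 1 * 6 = 24.62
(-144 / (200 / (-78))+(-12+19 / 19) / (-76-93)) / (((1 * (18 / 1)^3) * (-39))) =-237551 / 960967800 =-0.00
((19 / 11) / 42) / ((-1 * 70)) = -19 / 32340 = -0.00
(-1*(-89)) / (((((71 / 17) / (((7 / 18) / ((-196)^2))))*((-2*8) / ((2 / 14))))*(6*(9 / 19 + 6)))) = -28747 / 579721411584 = -0.00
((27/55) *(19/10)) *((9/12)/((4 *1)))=1539/8800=0.17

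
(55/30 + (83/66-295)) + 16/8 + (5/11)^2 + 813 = 63319/121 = 523.30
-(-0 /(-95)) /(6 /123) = 0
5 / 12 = 0.42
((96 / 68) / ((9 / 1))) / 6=4 / 153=0.03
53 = 53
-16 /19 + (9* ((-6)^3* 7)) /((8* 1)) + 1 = -32316 /19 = -1700.84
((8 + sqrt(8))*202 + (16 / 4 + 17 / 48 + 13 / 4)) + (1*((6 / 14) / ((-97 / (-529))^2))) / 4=404*sqrt(2) + 5142975455 / 3161424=2198.13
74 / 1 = 74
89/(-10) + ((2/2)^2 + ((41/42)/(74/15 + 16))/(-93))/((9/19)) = -6.79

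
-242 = -242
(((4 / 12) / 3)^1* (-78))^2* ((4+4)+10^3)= 75712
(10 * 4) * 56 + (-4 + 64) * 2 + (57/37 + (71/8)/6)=4196723/1776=2363.02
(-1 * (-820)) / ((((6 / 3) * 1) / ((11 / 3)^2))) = 49610 / 9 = 5512.22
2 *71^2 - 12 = 10070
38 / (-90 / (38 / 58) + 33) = -722 / 1983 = -0.36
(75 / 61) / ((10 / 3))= 45 / 122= 0.37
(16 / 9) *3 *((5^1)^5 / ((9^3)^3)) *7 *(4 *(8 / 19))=0.00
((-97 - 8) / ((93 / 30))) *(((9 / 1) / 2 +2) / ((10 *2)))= -1365 / 124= -11.01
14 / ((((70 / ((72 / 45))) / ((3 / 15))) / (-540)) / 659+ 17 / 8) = 3985632 / 604787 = 6.59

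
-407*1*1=-407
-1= -1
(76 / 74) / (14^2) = 19 / 3626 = 0.01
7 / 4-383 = -1525 / 4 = -381.25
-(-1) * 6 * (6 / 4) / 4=9 / 4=2.25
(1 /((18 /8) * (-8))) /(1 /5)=-5 /18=-0.28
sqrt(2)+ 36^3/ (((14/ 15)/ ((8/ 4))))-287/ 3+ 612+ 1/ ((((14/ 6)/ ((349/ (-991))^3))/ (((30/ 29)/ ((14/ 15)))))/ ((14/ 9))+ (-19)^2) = sqrt(2)+ 4440773150701282681/ 44189664694077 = 100494.89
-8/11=-0.73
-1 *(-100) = 100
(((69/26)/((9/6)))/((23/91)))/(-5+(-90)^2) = 7/8095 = 0.00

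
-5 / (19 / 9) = -2.37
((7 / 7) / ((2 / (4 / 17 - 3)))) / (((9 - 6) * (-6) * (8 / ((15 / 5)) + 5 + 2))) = 47 / 5916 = 0.01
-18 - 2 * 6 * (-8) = 78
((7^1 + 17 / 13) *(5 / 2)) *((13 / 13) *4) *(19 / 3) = 6840 / 13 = 526.15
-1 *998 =-998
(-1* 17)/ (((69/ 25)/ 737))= -313225/ 69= -4539.49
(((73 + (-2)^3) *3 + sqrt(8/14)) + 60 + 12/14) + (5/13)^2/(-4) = 2 *sqrt(7)/7 + 1210541/4732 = 256.58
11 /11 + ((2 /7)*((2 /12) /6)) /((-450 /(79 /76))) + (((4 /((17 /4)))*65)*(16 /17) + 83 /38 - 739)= -844649603431 /1245358800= -678.24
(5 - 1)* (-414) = -1656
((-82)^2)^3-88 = 304006671336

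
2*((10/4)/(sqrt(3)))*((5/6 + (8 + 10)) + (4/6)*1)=65*sqrt(3)/2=56.29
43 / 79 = 0.54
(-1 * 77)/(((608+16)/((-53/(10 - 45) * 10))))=-583/312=-1.87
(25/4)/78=25/312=0.08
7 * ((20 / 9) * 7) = 980 / 9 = 108.89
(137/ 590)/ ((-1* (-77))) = 0.00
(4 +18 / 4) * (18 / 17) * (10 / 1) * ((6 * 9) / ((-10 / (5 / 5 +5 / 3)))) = -1296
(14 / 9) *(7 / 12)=49 / 54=0.91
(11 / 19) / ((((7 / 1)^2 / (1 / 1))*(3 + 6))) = 11 / 8379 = 0.00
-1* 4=-4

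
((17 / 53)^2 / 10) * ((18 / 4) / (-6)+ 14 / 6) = 5491 / 337080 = 0.02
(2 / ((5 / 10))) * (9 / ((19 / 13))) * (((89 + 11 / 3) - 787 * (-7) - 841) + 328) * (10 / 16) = 1488435 / 19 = 78338.68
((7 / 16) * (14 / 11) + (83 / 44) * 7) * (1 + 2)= 3633 / 88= 41.28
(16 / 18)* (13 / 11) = 104 / 99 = 1.05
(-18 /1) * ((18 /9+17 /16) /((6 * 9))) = -49 /48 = -1.02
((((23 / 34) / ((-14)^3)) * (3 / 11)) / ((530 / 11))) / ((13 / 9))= -621 / 642809440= -0.00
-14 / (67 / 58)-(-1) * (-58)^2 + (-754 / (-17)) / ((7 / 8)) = 27128688 / 7973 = 3402.57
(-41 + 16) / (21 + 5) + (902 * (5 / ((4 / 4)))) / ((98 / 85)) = 4982325 / 1274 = 3910.77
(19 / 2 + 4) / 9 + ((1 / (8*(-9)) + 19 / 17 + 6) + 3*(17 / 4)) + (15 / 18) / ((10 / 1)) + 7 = 34807 / 1224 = 28.44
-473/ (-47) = 473/ 47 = 10.06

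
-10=-10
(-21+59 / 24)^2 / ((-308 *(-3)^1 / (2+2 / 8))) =198025 / 236544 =0.84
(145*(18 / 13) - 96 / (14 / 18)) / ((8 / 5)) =17595 / 364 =48.34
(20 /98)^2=100 /2401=0.04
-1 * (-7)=7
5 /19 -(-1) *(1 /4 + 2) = 191 /76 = 2.51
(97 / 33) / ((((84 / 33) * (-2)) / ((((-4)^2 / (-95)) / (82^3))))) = 97 / 549989580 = 0.00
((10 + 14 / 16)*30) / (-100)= -261 / 80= -3.26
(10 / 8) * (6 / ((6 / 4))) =5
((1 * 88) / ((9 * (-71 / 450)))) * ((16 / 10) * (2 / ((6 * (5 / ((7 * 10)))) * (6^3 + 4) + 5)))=-19712 / 9869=-2.00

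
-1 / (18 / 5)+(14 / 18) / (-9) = -59 / 162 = -0.36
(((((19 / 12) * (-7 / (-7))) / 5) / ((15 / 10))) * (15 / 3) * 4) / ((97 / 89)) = 3382 / 873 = 3.87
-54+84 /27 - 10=-548 /9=-60.89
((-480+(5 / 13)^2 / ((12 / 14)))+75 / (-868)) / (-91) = 211198555 / 40046916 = 5.27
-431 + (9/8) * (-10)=-1769/4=-442.25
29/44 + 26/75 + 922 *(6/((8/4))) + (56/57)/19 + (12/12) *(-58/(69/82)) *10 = 56931021857/27399900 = 2077.78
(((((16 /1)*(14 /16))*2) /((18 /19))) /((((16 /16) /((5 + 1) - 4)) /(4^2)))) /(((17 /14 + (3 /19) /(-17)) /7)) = 269438848 /49041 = 5494.15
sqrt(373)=19.31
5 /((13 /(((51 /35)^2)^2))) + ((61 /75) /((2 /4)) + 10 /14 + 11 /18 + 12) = 1171845823 /70229250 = 16.69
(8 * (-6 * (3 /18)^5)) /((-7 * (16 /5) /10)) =25 /9072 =0.00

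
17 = 17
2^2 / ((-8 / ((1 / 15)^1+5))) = -2.53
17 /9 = 1.89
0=0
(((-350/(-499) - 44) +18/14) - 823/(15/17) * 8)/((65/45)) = -1179497307/227045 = -5194.99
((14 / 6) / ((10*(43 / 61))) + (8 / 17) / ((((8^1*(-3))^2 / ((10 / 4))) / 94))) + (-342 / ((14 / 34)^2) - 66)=-26854523503 / 12894840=-2082.58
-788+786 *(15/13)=1546/13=118.92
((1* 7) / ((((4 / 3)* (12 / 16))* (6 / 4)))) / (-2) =-7 / 3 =-2.33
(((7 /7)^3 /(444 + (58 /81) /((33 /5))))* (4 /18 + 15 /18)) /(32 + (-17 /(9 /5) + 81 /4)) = 50787 /914662091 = 0.00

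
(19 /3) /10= 0.63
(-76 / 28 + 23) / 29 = 142 / 203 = 0.70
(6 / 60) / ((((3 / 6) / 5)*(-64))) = -1 / 64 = -0.02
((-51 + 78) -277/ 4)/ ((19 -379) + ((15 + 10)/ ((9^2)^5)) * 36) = 5036466357/ 42914269520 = 0.12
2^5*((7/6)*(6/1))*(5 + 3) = 1792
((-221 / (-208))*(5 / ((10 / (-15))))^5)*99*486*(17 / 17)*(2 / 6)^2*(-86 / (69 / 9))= 4451371959375 / 2944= 1512014931.85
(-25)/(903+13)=-25/916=-0.03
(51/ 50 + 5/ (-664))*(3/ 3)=16807/ 16600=1.01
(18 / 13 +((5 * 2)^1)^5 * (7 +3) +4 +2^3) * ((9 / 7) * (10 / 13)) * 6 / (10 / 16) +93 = 11232260355 / 1183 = 9494725.57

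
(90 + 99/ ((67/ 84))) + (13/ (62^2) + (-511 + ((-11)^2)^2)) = 3694300135/ 257548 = 14344.12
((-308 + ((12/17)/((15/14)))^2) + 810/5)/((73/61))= -64154554/527425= -121.64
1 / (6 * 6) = 0.03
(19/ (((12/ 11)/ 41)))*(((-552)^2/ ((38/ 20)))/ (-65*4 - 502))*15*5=-1431474000/ 127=-11271448.82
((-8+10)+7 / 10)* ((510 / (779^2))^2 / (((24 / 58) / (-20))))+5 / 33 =1840159875755 / 12152447976273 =0.15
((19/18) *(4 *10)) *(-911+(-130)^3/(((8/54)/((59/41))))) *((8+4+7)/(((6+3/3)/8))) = -7219938947680/369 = -19566230210.51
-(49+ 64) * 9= -1017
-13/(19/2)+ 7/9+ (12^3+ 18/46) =6795440/3933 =1727.80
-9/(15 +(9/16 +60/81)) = -3888/7043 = -0.55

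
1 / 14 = 0.07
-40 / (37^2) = -40 / 1369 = -0.03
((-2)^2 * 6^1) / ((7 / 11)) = 264 / 7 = 37.71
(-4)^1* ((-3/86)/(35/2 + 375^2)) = 12/12095255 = 0.00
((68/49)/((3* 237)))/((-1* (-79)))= 68/2752281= 0.00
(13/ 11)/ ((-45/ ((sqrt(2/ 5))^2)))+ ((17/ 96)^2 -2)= -1671983/ 844800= -1.98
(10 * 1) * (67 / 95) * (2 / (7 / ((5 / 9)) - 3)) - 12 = -2401 / 228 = -10.53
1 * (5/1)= 5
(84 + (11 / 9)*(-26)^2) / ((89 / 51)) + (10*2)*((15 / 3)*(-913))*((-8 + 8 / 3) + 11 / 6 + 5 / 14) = 537271048 / 1869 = 287464.45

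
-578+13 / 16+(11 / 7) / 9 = -581629 / 1008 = -577.01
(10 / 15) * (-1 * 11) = -7.33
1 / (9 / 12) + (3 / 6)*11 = 41 / 6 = 6.83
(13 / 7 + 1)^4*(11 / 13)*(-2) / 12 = -880000 / 93639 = -9.40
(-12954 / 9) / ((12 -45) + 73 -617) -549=-946001 / 1731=-546.51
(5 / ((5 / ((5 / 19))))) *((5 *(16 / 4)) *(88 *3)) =26400 / 19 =1389.47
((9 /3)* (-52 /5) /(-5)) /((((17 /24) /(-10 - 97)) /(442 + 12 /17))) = -417297.69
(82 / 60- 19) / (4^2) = -529 / 480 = -1.10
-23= -23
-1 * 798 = -798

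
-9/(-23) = 0.39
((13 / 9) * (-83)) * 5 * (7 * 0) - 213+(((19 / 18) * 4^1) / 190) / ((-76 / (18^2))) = -20244 / 95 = -213.09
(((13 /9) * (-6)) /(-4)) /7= 13 /42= 0.31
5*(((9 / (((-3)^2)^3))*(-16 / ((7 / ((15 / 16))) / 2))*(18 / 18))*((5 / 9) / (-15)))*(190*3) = 5.58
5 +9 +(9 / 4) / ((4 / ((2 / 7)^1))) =793 / 56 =14.16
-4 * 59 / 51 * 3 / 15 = -236 / 255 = -0.93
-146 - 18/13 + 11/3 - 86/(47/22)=-337223/1833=-183.97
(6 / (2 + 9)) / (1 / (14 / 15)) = 28 / 55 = 0.51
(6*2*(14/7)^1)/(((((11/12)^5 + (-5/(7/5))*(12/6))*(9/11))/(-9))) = 459841536/11314243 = 40.64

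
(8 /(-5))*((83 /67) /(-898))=332 /150415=0.00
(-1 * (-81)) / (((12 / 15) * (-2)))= -405 / 8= -50.62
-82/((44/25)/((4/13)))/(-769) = 2050/109967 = 0.02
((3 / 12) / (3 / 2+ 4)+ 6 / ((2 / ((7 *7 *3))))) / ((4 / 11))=9703 / 8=1212.88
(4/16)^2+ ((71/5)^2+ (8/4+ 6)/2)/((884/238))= 288221/5200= 55.43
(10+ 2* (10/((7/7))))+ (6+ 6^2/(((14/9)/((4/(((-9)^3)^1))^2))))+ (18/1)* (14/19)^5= 4538603562260/113719798773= 39.91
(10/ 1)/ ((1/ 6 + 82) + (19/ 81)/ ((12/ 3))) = 3240/ 26641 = 0.12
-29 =-29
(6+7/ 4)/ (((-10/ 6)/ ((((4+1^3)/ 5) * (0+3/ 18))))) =-31/ 40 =-0.78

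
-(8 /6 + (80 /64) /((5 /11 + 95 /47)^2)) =-6044747 /3932160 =-1.54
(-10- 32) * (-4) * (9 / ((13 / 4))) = 6048 / 13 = 465.23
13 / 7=1.86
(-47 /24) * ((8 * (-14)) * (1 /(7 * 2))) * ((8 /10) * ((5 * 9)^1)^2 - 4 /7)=532792 /21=25371.05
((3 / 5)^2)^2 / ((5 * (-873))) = -9 / 303125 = -0.00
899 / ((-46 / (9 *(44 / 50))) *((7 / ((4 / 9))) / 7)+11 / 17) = -672452 / 9291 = -72.38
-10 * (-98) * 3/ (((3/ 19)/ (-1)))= -18620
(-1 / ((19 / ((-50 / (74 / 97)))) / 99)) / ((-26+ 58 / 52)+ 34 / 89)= -555533550 / 39859397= -13.94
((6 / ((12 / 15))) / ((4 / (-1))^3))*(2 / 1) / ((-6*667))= 5 / 85376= 0.00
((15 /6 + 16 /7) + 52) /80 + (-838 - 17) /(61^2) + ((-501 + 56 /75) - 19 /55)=-343902052801 /687640800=-500.12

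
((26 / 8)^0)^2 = 1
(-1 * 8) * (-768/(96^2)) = 2/3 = 0.67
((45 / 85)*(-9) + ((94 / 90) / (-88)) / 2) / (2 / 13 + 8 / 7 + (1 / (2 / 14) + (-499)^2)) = -58451029 / 3050921665440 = -0.00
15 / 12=5 / 4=1.25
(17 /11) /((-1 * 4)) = -17 /44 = -0.39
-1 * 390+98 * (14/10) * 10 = 982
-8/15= -0.53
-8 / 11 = -0.73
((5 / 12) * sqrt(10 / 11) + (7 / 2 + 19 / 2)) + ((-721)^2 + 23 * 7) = 5 * sqrt(110) / 132 + 520015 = 520015.40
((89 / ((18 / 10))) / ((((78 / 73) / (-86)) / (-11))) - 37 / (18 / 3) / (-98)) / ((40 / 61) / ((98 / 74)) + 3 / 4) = 183709046249 / 5225337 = 35157.36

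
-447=-447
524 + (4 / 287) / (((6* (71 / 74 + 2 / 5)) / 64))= 226982852 / 433083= 524.11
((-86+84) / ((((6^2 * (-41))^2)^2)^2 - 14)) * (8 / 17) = -8 / 191473989230433303202922377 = -0.00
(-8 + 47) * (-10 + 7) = -117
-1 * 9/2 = -4.50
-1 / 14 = -0.07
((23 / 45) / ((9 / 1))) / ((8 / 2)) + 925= 1498523 / 1620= 925.01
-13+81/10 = -49/10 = -4.90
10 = 10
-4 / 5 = -0.80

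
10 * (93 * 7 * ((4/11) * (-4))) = -104160/11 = -9469.09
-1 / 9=-0.11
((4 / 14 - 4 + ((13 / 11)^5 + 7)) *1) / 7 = 6303224 / 7891499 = 0.80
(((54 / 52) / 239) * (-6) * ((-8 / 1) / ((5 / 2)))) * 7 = 9072 / 15535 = 0.58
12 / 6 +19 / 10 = 39 / 10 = 3.90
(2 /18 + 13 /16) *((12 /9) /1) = 133 /108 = 1.23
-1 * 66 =-66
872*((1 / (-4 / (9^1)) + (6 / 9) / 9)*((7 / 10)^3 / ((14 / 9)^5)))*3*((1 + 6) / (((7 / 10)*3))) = -11204001 / 15680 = -714.54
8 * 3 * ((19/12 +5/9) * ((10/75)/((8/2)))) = 77/45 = 1.71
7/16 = 0.44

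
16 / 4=4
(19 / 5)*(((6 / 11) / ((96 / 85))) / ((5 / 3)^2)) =2907 / 4400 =0.66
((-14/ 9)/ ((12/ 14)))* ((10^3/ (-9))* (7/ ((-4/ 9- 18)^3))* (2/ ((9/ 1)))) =-85750/ 1715361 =-0.05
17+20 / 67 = 1159 / 67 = 17.30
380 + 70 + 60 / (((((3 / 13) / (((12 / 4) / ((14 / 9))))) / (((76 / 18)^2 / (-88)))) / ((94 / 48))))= 1391945 / 5544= 251.07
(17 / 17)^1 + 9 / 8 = 17 / 8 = 2.12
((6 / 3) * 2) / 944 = 1 / 236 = 0.00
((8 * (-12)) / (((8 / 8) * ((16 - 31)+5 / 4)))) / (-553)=-384 / 30415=-0.01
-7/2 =-3.50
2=2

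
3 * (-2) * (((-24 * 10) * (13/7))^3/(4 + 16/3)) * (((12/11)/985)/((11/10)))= 3280103424000/57232637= 57311.76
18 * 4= 72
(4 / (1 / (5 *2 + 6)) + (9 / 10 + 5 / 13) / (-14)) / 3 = 38771 / 1820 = 21.30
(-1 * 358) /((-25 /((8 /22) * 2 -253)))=-39738 /11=-3612.55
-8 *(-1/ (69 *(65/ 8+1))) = 64/ 5037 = 0.01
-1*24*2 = -48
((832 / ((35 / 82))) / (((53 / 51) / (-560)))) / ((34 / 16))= -26198016 / 53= -494302.19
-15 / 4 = -3.75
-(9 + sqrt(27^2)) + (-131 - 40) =-207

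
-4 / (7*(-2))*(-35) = -10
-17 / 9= -1.89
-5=-5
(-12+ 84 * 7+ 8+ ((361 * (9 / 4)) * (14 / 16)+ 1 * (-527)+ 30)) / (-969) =-8509 / 10336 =-0.82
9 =9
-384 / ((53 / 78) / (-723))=21655296 / 53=408590.49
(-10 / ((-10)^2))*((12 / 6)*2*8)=-16 / 5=-3.20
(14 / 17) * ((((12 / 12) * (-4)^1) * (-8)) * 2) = 896 / 17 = 52.71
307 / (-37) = -307 / 37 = -8.30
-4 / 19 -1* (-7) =129 / 19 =6.79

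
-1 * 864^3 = -644972544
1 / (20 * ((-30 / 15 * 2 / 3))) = -3 / 80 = -0.04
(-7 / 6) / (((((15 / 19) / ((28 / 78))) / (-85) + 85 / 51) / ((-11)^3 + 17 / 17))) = 21049910 / 22259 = 945.68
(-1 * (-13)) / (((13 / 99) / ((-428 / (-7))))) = 42372 / 7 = 6053.14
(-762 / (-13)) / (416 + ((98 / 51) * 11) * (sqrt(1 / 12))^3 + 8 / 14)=17476909204608 / 124205790590219 - 12316611384 * sqrt(3) / 124205790590219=0.14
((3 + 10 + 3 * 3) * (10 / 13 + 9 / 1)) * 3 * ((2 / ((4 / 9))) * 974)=36738306 / 13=2826023.54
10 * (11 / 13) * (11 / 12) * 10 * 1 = 3025 / 39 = 77.56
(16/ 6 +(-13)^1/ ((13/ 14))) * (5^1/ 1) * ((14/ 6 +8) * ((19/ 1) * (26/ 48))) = -650845/ 108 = -6026.34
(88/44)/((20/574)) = 287/5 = 57.40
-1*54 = -54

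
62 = 62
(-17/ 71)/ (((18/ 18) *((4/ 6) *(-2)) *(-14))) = -51/ 3976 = -0.01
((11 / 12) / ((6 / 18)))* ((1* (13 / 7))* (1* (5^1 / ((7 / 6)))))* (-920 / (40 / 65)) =-3206775 / 98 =-32722.19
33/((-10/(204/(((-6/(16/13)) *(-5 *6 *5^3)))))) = -1496/40625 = -0.04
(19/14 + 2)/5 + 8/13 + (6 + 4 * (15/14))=10531/910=11.57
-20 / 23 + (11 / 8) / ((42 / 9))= -0.57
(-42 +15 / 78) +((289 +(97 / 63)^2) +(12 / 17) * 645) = 1236529309 / 1754298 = 704.86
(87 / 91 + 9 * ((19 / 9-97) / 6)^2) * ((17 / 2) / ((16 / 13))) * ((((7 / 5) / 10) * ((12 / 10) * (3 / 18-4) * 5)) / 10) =-5007.87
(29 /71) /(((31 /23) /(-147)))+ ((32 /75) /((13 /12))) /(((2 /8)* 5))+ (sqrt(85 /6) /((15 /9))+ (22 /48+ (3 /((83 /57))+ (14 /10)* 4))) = -257297909471 /7124637000+ sqrt(510) /10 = -33.86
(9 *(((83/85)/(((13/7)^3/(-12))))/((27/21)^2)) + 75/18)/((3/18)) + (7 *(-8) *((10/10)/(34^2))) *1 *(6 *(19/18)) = -35.07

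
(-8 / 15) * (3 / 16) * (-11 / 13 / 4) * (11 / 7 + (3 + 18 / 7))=55 / 364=0.15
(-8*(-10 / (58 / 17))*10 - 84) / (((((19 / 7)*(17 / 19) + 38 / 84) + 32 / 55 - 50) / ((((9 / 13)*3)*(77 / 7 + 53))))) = -429.82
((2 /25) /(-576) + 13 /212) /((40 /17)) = 396899 /15264000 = 0.03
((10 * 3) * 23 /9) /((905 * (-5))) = -46 /2715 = -0.02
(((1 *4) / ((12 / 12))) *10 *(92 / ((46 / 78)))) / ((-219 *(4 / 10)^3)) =-32500 / 73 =-445.21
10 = 10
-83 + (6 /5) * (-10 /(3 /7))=-111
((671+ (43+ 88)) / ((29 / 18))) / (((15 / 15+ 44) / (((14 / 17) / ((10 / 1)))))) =11228 / 12325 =0.91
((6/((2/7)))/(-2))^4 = 12155.06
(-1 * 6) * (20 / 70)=-12 / 7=-1.71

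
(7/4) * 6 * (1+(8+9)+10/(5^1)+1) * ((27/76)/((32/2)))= 11907/2432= 4.90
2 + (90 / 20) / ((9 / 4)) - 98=-94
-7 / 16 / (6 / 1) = -7 / 96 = -0.07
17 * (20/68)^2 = 25/17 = 1.47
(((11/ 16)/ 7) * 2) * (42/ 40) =33/ 160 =0.21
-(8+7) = -15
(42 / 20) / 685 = 0.00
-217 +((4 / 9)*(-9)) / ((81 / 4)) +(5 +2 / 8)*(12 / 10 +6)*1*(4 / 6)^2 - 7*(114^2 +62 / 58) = -1070907694 / 11745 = -91179.88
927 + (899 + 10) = 1836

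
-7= -7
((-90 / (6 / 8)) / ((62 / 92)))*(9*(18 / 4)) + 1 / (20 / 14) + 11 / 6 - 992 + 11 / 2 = -7621889 / 930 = -8195.58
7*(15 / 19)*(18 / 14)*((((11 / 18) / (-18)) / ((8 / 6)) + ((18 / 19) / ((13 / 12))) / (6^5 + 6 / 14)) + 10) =19312358563 / 272494352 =70.87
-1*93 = -93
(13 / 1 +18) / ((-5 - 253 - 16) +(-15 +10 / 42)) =-651 / 6064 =-0.11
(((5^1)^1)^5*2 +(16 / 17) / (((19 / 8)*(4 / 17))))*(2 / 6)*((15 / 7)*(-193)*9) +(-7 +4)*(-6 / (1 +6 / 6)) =-1031620473 / 133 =-7756544.91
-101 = -101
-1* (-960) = 960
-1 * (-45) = 45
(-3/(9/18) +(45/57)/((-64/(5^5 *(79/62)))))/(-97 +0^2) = 4155477/7313024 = 0.57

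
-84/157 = -0.54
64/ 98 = 32/ 49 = 0.65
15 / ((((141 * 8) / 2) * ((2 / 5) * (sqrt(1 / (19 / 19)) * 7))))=25 / 2632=0.01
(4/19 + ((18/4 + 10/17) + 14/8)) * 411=3742977/1292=2897.04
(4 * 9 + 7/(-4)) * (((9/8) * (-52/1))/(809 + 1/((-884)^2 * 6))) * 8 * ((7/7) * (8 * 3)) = -1803737984256/3793187425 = -475.52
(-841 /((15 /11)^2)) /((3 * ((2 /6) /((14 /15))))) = -1424654 /3375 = -422.12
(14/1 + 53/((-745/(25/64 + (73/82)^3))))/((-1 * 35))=-45749882387/115015364800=-0.40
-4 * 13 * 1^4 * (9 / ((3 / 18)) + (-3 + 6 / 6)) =-2704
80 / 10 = 8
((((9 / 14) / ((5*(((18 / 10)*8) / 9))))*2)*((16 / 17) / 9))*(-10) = -20 / 119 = -0.17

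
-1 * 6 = -6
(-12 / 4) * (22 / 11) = -6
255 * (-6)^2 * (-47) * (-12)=5177520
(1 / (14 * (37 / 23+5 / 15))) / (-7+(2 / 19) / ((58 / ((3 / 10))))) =-190095 / 36175846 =-0.01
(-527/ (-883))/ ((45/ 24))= 4216/ 13245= 0.32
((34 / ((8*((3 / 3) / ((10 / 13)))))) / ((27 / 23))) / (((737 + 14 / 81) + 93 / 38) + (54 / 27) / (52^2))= 1158924 / 307790003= 0.00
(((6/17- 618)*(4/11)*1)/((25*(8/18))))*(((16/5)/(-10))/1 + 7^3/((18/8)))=-2875152/935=-3075.03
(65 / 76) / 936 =5 / 5472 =0.00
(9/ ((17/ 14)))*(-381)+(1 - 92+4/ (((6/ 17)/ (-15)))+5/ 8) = -419459/ 136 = -3084.26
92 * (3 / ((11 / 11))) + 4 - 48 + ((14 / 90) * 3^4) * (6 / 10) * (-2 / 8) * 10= 2131 / 10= 213.10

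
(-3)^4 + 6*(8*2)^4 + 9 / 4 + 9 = 1573233 / 4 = 393308.25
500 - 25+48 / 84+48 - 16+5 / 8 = 28459 / 56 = 508.20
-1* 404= -404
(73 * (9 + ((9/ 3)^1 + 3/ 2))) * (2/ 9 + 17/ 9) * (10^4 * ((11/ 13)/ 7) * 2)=457710000/ 91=5029780.22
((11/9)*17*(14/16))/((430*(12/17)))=22253/371520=0.06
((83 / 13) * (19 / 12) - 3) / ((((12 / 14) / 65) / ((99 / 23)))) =426965 / 184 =2320.46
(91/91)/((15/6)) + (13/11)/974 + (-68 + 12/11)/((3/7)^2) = -175438243/482130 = -363.88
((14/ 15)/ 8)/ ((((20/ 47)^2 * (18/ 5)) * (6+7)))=15463/ 1123200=0.01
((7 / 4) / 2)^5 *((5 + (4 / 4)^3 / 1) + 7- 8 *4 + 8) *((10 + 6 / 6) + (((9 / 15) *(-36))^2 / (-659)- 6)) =-13072837547 / 539852800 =-24.22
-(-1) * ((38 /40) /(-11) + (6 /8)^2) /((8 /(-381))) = -159639 /7040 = -22.68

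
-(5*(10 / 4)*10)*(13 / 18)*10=-8125 / 9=-902.78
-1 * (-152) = 152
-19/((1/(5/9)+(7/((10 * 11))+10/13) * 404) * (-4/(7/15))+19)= 19019/2883409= 0.01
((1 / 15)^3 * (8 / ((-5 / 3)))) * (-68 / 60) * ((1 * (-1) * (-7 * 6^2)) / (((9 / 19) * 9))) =72352 / 759375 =0.10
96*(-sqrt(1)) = -96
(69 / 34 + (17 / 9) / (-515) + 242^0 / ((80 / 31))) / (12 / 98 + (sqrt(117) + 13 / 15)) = -108380305775 / 5267943398208 + 109572936375 * sqrt(13) / 1755981132736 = 0.20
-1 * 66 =-66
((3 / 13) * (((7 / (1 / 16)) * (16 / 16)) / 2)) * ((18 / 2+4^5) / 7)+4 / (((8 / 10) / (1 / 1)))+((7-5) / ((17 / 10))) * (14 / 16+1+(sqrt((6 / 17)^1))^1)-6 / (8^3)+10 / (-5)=20 * sqrt(102) / 289+108188649 / 56576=1912.97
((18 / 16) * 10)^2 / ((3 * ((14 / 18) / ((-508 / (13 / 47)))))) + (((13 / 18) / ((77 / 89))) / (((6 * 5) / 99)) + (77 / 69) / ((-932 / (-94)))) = -485801807811 / 4876690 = -99617.12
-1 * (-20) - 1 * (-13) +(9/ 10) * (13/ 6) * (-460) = -864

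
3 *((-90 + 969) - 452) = 1281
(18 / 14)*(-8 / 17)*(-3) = 1.82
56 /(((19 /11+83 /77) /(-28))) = -15092 /27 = -558.96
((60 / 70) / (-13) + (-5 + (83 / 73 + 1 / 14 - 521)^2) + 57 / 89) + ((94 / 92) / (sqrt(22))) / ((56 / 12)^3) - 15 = 1269 * sqrt(22) / 2776928 + 326484384160729 / 1208467988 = 270163.87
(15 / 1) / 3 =5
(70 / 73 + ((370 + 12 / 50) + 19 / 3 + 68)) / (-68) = -2439289 / 372300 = -6.55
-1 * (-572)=572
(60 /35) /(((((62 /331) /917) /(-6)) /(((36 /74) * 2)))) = -56195856 /1147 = -48993.77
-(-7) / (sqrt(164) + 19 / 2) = -266 / 295 + 56 * sqrt(41) / 295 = 0.31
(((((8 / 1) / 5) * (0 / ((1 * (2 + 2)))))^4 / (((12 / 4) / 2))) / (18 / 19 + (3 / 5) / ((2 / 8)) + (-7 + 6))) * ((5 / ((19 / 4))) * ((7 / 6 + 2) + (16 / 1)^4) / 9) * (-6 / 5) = 0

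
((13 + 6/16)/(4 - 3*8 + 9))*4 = -107/22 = -4.86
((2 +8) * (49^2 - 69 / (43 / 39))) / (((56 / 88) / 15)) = 165910800 / 301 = 551198.67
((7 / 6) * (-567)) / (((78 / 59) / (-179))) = 4657401 / 52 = 89565.40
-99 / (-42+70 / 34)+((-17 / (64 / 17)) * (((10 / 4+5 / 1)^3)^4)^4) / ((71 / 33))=-1835109534258046412485425054594401217400443450239703607397020263 / 868456137743616966656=-2113071063123514916444131000000000000000000.00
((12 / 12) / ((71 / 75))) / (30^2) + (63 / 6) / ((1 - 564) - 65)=-4159 / 267528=-0.02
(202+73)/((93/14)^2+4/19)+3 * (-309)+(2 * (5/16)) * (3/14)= -3405144767/3698576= -920.66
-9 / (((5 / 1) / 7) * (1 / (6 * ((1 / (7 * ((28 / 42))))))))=-81 / 5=-16.20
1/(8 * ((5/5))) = 1/8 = 0.12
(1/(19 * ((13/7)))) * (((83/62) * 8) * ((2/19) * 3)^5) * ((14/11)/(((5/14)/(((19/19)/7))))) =505999872/1042771952365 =0.00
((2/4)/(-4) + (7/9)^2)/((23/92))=311/162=1.92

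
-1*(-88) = 88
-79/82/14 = -79/1148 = -0.07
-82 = -82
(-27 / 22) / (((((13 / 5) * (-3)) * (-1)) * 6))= -15 / 572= -0.03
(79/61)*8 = 632/61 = 10.36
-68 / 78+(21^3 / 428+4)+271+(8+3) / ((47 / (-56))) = 282.66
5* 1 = 5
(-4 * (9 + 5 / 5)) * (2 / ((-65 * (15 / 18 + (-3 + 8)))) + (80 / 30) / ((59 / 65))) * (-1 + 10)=-28341024 / 26845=-1055.73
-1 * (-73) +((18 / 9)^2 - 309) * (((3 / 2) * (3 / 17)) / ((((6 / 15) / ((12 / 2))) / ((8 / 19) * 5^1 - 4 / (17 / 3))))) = -8904707 / 5491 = -1621.69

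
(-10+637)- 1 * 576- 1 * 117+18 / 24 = -261 / 4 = -65.25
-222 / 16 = -111 / 8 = -13.88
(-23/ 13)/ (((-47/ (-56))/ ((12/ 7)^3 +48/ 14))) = -534336/ 29939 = -17.85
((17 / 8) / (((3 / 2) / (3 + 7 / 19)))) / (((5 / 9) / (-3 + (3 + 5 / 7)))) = 816 / 133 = 6.14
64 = 64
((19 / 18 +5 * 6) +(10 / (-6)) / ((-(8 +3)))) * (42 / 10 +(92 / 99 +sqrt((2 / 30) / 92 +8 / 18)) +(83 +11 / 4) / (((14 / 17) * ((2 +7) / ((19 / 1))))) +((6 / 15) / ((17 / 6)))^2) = 6179 * sqrt(211945) / 136620 +7954323790627 / 1132995600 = 7041.43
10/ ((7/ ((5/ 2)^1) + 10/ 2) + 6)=50/ 69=0.72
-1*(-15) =15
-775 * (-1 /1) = 775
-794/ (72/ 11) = -4367/ 36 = -121.31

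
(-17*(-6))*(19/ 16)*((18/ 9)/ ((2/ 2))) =969/ 4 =242.25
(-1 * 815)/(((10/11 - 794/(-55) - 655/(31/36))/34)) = 23622775/635368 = 37.18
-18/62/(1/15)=-135/31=-4.35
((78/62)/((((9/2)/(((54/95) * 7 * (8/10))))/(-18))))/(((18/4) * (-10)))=26208/73625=0.36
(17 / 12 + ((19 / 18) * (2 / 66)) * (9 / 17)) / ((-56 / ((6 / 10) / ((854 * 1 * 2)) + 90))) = -2.30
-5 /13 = -0.38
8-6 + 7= 9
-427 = -427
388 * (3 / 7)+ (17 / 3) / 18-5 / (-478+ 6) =166.61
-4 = -4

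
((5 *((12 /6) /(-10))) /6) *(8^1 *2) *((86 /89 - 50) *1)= 34912 /267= 130.76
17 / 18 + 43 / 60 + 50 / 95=2.19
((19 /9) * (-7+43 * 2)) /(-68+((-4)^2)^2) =0.89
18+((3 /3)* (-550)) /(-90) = 24.11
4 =4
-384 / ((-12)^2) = -8 / 3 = -2.67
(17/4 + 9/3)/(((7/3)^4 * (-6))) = -783/19208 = -0.04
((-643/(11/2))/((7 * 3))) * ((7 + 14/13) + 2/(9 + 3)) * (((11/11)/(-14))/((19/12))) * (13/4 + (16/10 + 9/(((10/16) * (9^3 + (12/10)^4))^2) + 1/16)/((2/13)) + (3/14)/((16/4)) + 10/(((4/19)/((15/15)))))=661807403930263549403/5188415259343876560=127.55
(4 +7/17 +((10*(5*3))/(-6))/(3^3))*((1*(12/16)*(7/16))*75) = 4375/51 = 85.78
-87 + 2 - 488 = -573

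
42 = 42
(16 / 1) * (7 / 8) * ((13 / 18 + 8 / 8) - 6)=-539 / 9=-59.89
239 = 239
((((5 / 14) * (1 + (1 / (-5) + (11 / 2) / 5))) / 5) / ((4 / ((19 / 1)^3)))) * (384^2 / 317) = 1201038336 / 11095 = 108250.41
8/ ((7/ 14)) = 16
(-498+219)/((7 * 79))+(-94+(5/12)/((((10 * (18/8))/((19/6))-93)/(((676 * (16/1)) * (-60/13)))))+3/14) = 8340565/56406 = 147.87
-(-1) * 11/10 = 11/10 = 1.10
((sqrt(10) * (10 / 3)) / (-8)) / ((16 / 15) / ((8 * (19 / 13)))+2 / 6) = -475 * sqrt(10) / 484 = -3.10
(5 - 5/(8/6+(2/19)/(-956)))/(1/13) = 118027/7265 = 16.25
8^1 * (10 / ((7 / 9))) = 720 / 7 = 102.86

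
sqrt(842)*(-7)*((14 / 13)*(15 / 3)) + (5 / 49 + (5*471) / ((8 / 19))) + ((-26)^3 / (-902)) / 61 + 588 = 66663725847 / 10784312 - 490*sqrt(842) / 13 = 5087.82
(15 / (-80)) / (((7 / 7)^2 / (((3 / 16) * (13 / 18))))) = -13 / 512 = -0.03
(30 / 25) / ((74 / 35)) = 21 / 37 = 0.57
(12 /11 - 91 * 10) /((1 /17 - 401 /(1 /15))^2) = -1444711 /57507342838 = -0.00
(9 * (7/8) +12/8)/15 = 5/8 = 0.62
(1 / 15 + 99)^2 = 9814.20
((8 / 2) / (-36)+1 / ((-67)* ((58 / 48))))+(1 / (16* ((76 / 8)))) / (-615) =-67280269 / 544894920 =-0.12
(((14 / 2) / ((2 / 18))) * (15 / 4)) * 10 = 4725 / 2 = 2362.50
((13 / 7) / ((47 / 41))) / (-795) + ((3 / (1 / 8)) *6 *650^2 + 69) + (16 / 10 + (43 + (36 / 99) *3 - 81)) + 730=60840763.69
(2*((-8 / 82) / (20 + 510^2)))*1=-1 / 1333115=-0.00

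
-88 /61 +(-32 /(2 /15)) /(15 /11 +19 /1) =-11297 /854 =-13.23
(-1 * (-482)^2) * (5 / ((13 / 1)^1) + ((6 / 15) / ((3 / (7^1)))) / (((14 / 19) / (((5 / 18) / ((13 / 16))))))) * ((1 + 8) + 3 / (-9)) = -133353976 / 81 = -1646345.38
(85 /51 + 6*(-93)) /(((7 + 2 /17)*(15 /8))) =-226984 /5445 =-41.69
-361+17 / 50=-18033 / 50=-360.66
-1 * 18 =-18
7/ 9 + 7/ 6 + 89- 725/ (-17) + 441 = 175825/ 306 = 574.59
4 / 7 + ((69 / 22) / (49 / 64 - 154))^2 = 739427228 / 1293049681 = 0.57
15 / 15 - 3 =-2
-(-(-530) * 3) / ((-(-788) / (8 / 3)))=-1060 / 197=-5.38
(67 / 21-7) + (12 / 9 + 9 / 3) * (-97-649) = -67966 / 21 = -3236.48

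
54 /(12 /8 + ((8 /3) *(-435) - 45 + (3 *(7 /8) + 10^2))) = -432 /8807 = -0.05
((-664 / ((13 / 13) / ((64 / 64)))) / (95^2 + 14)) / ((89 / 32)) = -0.03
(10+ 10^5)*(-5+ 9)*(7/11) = 2800280/11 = 254570.91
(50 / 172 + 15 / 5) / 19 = 283 / 1634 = 0.17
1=1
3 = 3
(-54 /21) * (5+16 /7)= -918 /49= -18.73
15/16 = 0.94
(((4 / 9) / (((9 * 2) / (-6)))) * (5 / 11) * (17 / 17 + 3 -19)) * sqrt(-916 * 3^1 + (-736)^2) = 200 * sqrt(134737) / 99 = 741.55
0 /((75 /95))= 0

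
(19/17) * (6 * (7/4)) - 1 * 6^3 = -6945/34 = -204.26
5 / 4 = 1.25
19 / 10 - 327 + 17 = -3081 / 10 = -308.10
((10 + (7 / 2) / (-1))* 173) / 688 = 2249 / 1376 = 1.63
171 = 171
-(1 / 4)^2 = -1 / 16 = -0.06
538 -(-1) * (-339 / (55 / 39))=16369 / 55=297.62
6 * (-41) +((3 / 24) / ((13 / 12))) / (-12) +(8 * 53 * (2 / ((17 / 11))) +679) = 1735639 / 1768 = 981.70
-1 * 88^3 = -681472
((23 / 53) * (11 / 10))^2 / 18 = 64009 / 5056200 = 0.01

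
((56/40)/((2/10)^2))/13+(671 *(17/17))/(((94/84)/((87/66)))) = 484582/611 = 793.10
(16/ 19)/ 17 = 16/ 323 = 0.05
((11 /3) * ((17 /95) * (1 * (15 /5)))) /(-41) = -187 /3895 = -0.05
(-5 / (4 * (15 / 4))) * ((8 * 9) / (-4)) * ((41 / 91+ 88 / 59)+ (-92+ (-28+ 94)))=-775002 / 5369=-144.35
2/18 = 1/9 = 0.11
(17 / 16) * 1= 17 / 16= 1.06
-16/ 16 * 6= -6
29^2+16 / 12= 2527 / 3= 842.33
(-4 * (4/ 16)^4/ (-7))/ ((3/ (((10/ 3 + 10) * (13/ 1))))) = 65/ 504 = 0.13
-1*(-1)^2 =-1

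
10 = 10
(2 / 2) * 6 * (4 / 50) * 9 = 108 / 25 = 4.32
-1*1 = -1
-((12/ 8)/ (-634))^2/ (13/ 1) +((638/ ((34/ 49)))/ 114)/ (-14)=-11668389445/ 20253758928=-0.58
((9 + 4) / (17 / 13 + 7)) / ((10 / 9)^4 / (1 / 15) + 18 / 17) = 232713 / 3557464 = 0.07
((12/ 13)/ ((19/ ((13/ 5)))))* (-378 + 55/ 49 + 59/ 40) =-2207367/ 46550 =-47.42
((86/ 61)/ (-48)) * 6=-0.18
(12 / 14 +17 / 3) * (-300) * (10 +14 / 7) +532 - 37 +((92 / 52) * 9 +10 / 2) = -2090251 / 91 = -22969.79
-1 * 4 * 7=-28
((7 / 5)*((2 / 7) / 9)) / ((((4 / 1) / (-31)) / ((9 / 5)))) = -31 / 50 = -0.62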